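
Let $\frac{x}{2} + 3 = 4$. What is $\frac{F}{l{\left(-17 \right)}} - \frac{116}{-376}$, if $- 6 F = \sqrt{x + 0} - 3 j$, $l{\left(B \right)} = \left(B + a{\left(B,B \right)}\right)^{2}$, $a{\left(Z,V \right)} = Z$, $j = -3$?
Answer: $\frac{33383}{108664} - \frac{\sqrt{2}}{6936} \approx 0.30701$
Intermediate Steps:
$x = 2$ ($x = -6 + 2 \cdot 4 = -6 + 8 = 2$)
$l{\left(B \right)} = 4 B^{2}$ ($l{\left(B \right)} = \left(B + B\right)^{2} = \left(2 B\right)^{2} = 4 B^{2}$)
$F = - \frac{3}{2} - \frac{\sqrt{2}}{6}$ ($F = - \frac{\sqrt{2 + 0} - -9}{6} = - \frac{\sqrt{2} + 9}{6} = - \frac{9 + \sqrt{2}}{6} = - \frac{3}{2} - \frac{\sqrt{2}}{6} \approx -1.7357$)
$\frac{F}{l{\left(-17 \right)}} - \frac{116}{-376} = \frac{- \frac{3}{2} - \frac{\sqrt{2}}{6}}{4 \left(-17\right)^{2}} - \frac{116}{-376} = \frac{- \frac{3}{2} - \frac{\sqrt{2}}{6}}{4 \cdot 289} - - \frac{29}{94} = \frac{- \frac{3}{2} - \frac{\sqrt{2}}{6}}{1156} + \frac{29}{94} = \left(- \frac{3}{2} - \frac{\sqrt{2}}{6}\right) \frac{1}{1156} + \frac{29}{94} = \left(- \frac{3}{2312} - \frac{\sqrt{2}}{6936}\right) + \frac{29}{94} = \frac{33383}{108664} - \frac{\sqrt{2}}{6936}$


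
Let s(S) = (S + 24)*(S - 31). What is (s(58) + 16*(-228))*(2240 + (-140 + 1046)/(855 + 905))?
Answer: -1413675201/440 ≈ -3.2129e+6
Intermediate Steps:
s(S) = (-31 + S)*(24 + S) (s(S) = (24 + S)*(-31 + S) = (-31 + S)*(24 + S))
(s(58) + 16*(-228))*(2240 + (-140 + 1046)/(855 + 905)) = ((-744 + 58**2 - 7*58) + 16*(-228))*(2240 + (-140 + 1046)/(855 + 905)) = ((-744 + 3364 - 406) - 3648)*(2240 + 906/1760) = (2214 - 3648)*(2240 + 906*(1/1760)) = -1434*(2240 + 453/880) = -1434*1971653/880 = -1413675201/440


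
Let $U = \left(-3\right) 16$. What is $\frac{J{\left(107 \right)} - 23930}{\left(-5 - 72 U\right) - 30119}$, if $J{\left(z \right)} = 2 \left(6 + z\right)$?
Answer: $\frac{5926}{6667} \approx 0.88886$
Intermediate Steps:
$U = -48$
$J{\left(z \right)} = 12 + 2 z$
$\frac{J{\left(107 \right)} - 23930}{\left(-5 - 72 U\right) - 30119} = \frac{\left(12 + 2 \cdot 107\right) - 23930}{\left(-5 - -3456\right) - 30119} = \frac{\left(12 + 214\right) - 23930}{\left(-5 + 3456\right) - 30119} = \frac{226 - 23930}{3451 - 30119} = - \frac{23704}{-26668} = \left(-23704\right) \left(- \frac{1}{26668}\right) = \frac{5926}{6667}$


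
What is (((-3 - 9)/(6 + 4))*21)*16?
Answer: -2016/5 ≈ -403.20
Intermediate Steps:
(((-3 - 9)/(6 + 4))*21)*16 = (-12/10*21)*16 = (-12*⅒*21)*16 = -6/5*21*16 = -126/5*16 = -2016/5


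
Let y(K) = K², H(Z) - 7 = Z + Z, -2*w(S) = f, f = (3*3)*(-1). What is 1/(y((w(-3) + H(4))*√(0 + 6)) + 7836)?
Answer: 2/20235 ≈ 9.8839e-5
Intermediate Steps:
f = -9 (f = 9*(-1) = -9)
w(S) = 9/2 (w(S) = -½*(-9) = 9/2)
H(Z) = 7 + 2*Z (H(Z) = 7 + (Z + Z) = 7 + 2*Z)
1/(y((w(-3) + H(4))*√(0 + 6)) + 7836) = 1/(((9/2 + (7 + 2*4))*√(0 + 6))² + 7836) = 1/(((9/2 + (7 + 8))*√6)² + 7836) = 1/(((9/2 + 15)*√6)² + 7836) = 1/((39*√6/2)² + 7836) = 1/(4563/2 + 7836) = 1/(20235/2) = 2/20235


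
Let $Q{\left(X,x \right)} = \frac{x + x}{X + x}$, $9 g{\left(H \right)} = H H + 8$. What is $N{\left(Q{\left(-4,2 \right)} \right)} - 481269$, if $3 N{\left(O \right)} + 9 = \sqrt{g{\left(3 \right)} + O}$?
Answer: $-481272 + \frac{i}{9} \approx -4.8127 \cdot 10^{5} + 0.11111 i$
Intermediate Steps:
$g{\left(H \right)} = \frac{8}{9} + \frac{H^{2}}{9}$ ($g{\left(H \right)} = \frac{H H + 8}{9} = \frac{H^{2} + 8}{9} = \frac{8 + H^{2}}{9} = \frac{8}{9} + \frac{H^{2}}{9}$)
$Q{\left(X,x \right)} = \frac{2 x}{X + x}$
$N{\left(O \right)} = -3 + \frac{\sqrt{\frac{17}{9} + O}}{3}$ ($N{\left(O \right)} = -3 + \frac{\sqrt{\left(\frac{8}{9} + \frac{3^{2}}{9}\right) + O}}{3} = -3 + \frac{\sqrt{\left(\frac{8}{9} + \frac{1}{9} \cdot 9\right) + O}}{3} = -3 + \frac{\sqrt{\left(\frac{8}{9} + 1\right) + O}}{3} = -3 + \frac{\sqrt{\frac{17}{9} + O}}{3}$)
$N{\left(Q{\left(-4,2 \right)} \right)} - 481269 = \left(-3 + \frac{\sqrt{17 + 9 \cdot 2 \cdot 2 \frac{1}{-4 + 2}}}{9}\right) - 481269 = \left(-3 + \frac{\sqrt{17 + 9 \cdot 2 \cdot 2 \frac{1}{-2}}}{9}\right) - 481269 = \left(-3 + \frac{\sqrt{17 + 9 \cdot 2 \cdot 2 \left(- \frac{1}{2}\right)}}{9}\right) - 481269 = \left(-3 + \frac{\sqrt{17 + 9 \left(-2\right)}}{9}\right) - 481269 = \left(-3 + \frac{\sqrt{17 - 18}}{9}\right) - 481269 = \left(-3 + \frac{\sqrt{-1}}{9}\right) - 481269 = \left(-3 + \frac{i}{9}\right) - 481269 = -481272 + \frac{i}{9}$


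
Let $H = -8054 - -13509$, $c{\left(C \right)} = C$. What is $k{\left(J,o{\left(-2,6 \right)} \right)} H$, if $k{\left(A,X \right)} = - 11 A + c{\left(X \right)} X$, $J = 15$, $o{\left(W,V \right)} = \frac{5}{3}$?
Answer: $- \frac{7964300}{9} \approx -8.8492 \cdot 10^{5}$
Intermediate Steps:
$o{\left(W,V \right)} = \frac{5}{3}$ ($o{\left(W,V \right)} = 5 \cdot \frac{1}{3} = \frac{5}{3}$)
$H = 5455$ ($H = -8054 + 13509 = 5455$)
$k{\left(A,X \right)} = X^{2} - 11 A$ ($k{\left(A,X \right)} = - 11 A + X X = - 11 A + X^{2} = X^{2} - 11 A$)
$k{\left(J,o{\left(-2,6 \right)} \right)} H = \left(\left(\frac{5}{3}\right)^{2} - 165\right) 5455 = \left(\frac{25}{9} - 165\right) 5455 = \left(- \frac{1460}{9}\right) 5455 = - \frac{7964300}{9}$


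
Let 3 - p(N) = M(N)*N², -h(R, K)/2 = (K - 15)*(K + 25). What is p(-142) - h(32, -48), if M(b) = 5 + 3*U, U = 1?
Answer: -158411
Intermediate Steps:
M(b) = 8 (M(b) = 5 + 3*1 = 5 + 3 = 8)
h(R, K) = -2*(-15 + K)*(25 + K) (h(R, K) = -2*(K - 15)*(K + 25) = -2*(-15 + K)*(25 + K))
p(N) = 3 - 8*N²
p(-142) - h(32, -48) = (3 - 8*(-142)²) - (750 - 20*(-48) - 2*(-48)²) = (3 - 8*20164) - (750 + 960 - 2*2304) = (3 - 161312) - (750 + 960 - 4608) = -161309 - 1*(-2898) = -161309 + 2898 = -158411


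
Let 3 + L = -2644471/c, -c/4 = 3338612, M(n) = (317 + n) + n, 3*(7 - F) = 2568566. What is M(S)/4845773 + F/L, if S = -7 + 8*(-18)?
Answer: 166217285653562346965/543970093421487 ≈ 3.0556e+5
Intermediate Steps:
F = -2568545/3 (F = 7 - ⅓*2568566 = 7 - 2568566/3 = -2568545/3 ≈ -8.5618e+5)
S = -151 (S = -7 - 144 = -151)
M(n) = 317 + 2*n
c = -13354448 (c = -4*3338612 = -13354448)
L = -37418873/13354448 (L = -3 - 2644471/(-13354448) = -3 - 2644471*(-1/13354448) = -3 + 2644471/13354448 = -37418873/13354448 ≈ -2.8020)
M(S)/4845773 + F/L = (317 + 2*(-151))/4845773 - 2568545/(3*(-37418873/13354448)) = (317 - 302)*(1/4845773) - 2568545/3*(-13354448/37418873) = 15*(1/4845773) + 34301500638160/112256619 = 15/4845773 + 34301500638160/112256619 = 166217285653562346965/543970093421487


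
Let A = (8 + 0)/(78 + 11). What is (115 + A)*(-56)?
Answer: -573608/89 ≈ -6445.0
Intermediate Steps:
A = 8/89 ≈ 0.089888
(115 + A)*(-56) = (115 + 8/89)*(-56) = (10243/89)*(-56) = -573608/89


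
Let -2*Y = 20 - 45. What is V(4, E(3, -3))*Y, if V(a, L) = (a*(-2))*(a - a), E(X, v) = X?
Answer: 0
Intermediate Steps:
V(a, L) = 0 (V(a, L) = -2*a*0 = 0)
Y = 25/2 (Y = -(20 - 45)/2 = -½*(-25) = 25/2 ≈ 12.500)
V(4, E(3, -3))*Y = 0*(25/2) = 0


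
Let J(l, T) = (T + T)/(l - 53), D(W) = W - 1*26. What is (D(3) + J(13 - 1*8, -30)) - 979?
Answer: -4003/4 ≈ -1000.8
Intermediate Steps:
D(W) = -26 + W (D(W) = W - 26 = -26 + W)
J(l, T) = 2*T/(-53 + l) (J(l, T) = (2*T)/(-53 + l) = 2*T/(-53 + l))
(D(3) + J(13 - 1*8, -30)) - 979 = ((-26 + 3) + 2*(-30)/(-53 + (13 - 1*8))) - 979 = (-23 + 2*(-30)/(-53 + (13 - 8))) - 979 = (-23 + 2*(-30)/(-53 + 5)) - 979 = (-23 + 2*(-30)/(-48)) - 979 = (-23 + 2*(-30)*(-1/48)) - 979 = (-23 + 5/4) - 979 = -87/4 - 979 = -4003/4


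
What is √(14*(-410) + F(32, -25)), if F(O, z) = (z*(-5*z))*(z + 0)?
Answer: √72385 ≈ 269.04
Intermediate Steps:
F(O, z) = -5*z³ (F(O, z) = (-5*z²)*z = -5*z³)
√(14*(-410) + F(32, -25)) = √(14*(-410) - 5*(-25)³) = √(-5740 - 5*(-15625)) = √(-5740 + 78125) = √72385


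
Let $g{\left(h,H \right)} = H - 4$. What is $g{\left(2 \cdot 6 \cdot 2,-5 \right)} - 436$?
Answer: $-445$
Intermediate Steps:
$g{\left(h,H \right)} = -4 + H$
$g{\left(2 \cdot 6 \cdot 2,-5 \right)} - 436 = \left(-4 - 5\right) - 436 = -9 - 436 = -445$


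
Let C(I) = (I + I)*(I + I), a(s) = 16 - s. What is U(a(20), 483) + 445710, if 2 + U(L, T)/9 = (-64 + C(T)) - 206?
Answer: 8841666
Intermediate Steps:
C(I) = 4*I² (C(I) = (2*I)*(2*I) = 4*I²)
U(L, T) = -2448 + 36*T² (U(L, T) = -18 + 9*((-64 + 4*T²) - 206) = -18 + 9*(-270 + 4*T²) = -18 + (-2430 + 36*T²) = -2448 + 36*T²)
U(a(20), 483) + 445710 = (-2448 + 36*483²) + 445710 = (-2448 + 36*233289) + 445710 = (-2448 + 8398404) + 445710 = 8395956 + 445710 = 8841666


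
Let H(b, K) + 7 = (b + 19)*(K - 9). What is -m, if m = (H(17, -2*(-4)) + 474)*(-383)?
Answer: 165073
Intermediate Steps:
H(b, K) = -7 + (-9 + K)*(19 + b) (H(b, K) = -7 + (b + 19)*(K - 9) = -7 + (19 + b)*(-9 + K) = -7 + (-9 + K)*(19 + b))
m = -165073 (m = ((-178 - 9*17 + 19*(-2*(-4)) - 2*(-4)*17) + 474)*(-383) = ((-178 - 153 + 19*8 + 8*17) + 474)*(-383) = ((-178 - 153 + 152 + 136) + 474)*(-383) = (-43 + 474)*(-383) = 431*(-383) = -165073)
-m = -1*(-165073) = 165073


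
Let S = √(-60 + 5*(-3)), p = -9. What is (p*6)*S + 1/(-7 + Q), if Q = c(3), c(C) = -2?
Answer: -⅑ - 270*I*√3 ≈ -0.11111 - 467.65*I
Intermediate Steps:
Q = -2
S = 5*I*√3 (S = √(-60 - 15) = √(-75) = 5*I*√3 ≈ 8.6602*I)
(p*6)*S + 1/(-7 + Q) = (-9*6)*(5*I*√3) + 1/(-7 - 2) = -270*I*√3 + 1/(-9) = -270*I*√3 - ⅑ = -⅑ - 270*I*√3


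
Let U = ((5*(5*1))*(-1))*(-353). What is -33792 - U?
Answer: -42617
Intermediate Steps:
U = 8825 (U = ((5*5)*(-1))*(-353) = (25*(-1))*(-353) = -25*(-353) = 8825)
-33792 - U = -33792 - 1*8825 = -33792 - 8825 = -42617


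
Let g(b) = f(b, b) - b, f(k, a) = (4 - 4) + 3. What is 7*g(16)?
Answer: -91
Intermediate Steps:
f(k, a) = 3 (f(k, a) = 0 + 3 = 3)
g(b) = 3 - b
7*g(16) = 7*(3 - 1*16) = 7*(3 - 16) = 7*(-13) = -91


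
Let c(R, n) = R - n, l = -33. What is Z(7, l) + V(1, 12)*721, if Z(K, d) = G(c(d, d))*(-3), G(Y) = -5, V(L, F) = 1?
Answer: 736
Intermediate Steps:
Z(K, d) = 15 (Z(K, d) = -5*(-3) = 15)
Z(7, l) + V(1, 12)*721 = 15 + 1*721 = 15 + 721 = 736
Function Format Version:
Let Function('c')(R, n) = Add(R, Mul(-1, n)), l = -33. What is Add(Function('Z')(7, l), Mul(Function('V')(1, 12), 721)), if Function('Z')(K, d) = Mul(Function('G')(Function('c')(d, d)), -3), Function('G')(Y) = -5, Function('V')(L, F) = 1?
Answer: 736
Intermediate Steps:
Function('Z')(K, d) = 15 (Function('Z')(K, d) = Mul(-5, -3) = 15)
Add(Function('Z')(7, l), Mul(Function('V')(1, 12), 721)) = Add(15, Mul(1, 721)) = Add(15, 721) = 736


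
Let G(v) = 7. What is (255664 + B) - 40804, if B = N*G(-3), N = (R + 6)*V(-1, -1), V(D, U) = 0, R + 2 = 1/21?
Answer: 214860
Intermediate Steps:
R = -41/21 (R = -2 + 1/21 = -41/21 ≈ -1.9524)
N = 0 (N = (-41/21 + 6)*0 = (85/21)*0 = 0)
B = 0 (B = 0*7 = 0)
(255664 + B) - 40804 = (255664 + 0) - 40804 = 255664 - 40804 = 214860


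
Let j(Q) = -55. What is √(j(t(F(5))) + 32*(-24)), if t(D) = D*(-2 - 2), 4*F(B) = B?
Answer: I*√823 ≈ 28.688*I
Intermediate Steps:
F(B) = B/4
t(D) = -4*D (t(D) = D*(-4) = -4*D)
√(j(t(F(5))) + 32*(-24)) = √(-55 + 32*(-24)) = √(-55 - 768) = √(-823) = I*√823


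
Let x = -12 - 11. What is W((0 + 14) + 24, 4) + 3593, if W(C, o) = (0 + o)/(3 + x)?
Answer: 17964/5 ≈ 3592.8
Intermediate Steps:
x = -23
W(C, o) = -o/20 (W(C, o) = (0 + o)/(3 - 23) = o/(-20) = o*(-1/20) = -o/20)
W((0 + 14) + 24, 4) + 3593 = -1/20*4 + 3593 = -1/5 + 3593 = 17964/5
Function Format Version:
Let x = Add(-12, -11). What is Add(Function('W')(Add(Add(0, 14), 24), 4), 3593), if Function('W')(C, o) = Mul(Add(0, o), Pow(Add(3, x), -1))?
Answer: Rational(17964, 5) ≈ 3592.8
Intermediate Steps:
x = -23
Function('W')(C, o) = Mul(Rational(-1, 20), o) (Function('W')(C, o) = Mul(Add(0, o), Pow(Add(3, -23), -1)) = Mul(o, Pow(-20, -1)) = Mul(o, Rational(-1, 20)) = Mul(Rational(-1, 20), o))
Add(Function('W')(Add(Add(0, 14), 24), 4), 3593) = Add(Mul(Rational(-1, 20), 4), 3593) = Add(Rational(-1, 5), 3593) = Rational(17964, 5)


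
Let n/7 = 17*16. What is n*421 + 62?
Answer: 801646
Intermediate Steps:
n = 1904 (n = 7*(17*16) = 7*272 = 1904)
n*421 + 62 = 1904*421 + 62 = 801584 + 62 = 801646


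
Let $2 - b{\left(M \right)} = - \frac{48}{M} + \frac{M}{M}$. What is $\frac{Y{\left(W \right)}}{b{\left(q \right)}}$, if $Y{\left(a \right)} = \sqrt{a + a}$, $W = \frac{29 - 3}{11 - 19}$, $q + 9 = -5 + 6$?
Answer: $- \frac{i \sqrt{26}}{10} \approx - 0.5099 i$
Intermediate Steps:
$q = -8$ ($q = -9 + \left(-5 + 6\right) = -9 + 1 = -8$)
$W = - \frac{13}{4}$ ($W = \frac{26}{-8} = 26 \left(- \frac{1}{8}\right) = - \frac{13}{4} \approx -3.25$)
$b{\left(M \right)} = 1 + \frac{48}{M}$ ($b{\left(M \right)} = 2 - \left(- \frac{48}{M} + \frac{M}{M}\right) = 2 - \left(- \frac{48}{M} + 1\right) = 2 - \left(1 - \frac{48}{M}\right) = 1 + \frac{48}{M}$)
$Y{\left(a \right)} = \sqrt{2} \sqrt{a}$ ($Y{\left(a \right)} = \sqrt{2 a} = \sqrt{2} \sqrt{a}$)
$\frac{Y{\left(W \right)}}{b{\left(q \right)}} = \frac{\sqrt{2} \sqrt{- \frac{13}{4}}}{\frac{1}{-8} \left(48 - 8\right)} = \frac{\sqrt{2} \frac{i \sqrt{13}}{2}}{\left(- \frac{1}{8}\right) 40} = \frac{\frac{1}{2} i \sqrt{26}}{-5} = \frac{i \sqrt{26}}{2} \left(- \frac{1}{5}\right) = - \frac{i \sqrt{26}}{10}$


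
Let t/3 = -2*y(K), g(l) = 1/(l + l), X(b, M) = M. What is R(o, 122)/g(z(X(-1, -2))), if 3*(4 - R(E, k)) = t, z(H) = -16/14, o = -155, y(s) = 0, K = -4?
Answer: -64/7 ≈ -9.1429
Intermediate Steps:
z(H) = -8/7 (z(H) = -16*1/14 = -8/7)
g(l) = 1/(2*l)
t = 0 (t = 3*(-2*0) = 3*0 = 0)
R(E, k) = 4 (R(E, k) = 4 - ⅓*0 = 4 + 0 = 4)
R(o, 122)/g(z(X(-1, -2))) = 4/((1/(2*(-8/7)))) = 4/(((½)*(-7/8))) = 4/(-7/16) = 4*(-16/7) = -64/7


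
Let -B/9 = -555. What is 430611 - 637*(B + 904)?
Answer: -3327052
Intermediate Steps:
B = 4995 (B = -9*(-555) = 4995)
430611 - 637*(B + 904) = 430611 - 637*(4995 + 904) = 430611 - 637*5899 = 430611 - 3757663 = -3327052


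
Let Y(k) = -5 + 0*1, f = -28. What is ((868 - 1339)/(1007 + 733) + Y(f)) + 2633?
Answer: 1524083/580 ≈ 2627.7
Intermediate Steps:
Y(k) = -5 (Y(k) = -5 + 0 = -5)
((868 - 1339)/(1007 + 733) + Y(f)) + 2633 = ((868 - 1339)/(1007 + 733) - 5) + 2633 = (-471/1740 - 5) + 2633 = (-471*1/1740 - 5) + 2633 = (-157/580 - 5) + 2633 = -3057/580 + 2633 = 1524083/580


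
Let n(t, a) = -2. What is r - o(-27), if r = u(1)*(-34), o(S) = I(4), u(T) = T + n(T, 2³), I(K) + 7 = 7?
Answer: 34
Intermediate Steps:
I(K) = 0 (I(K) = -7 + 7 = 0)
u(T) = -2 + T (u(T) = T - 2 = -2 + T)
o(S) = 0
r = 34 (r = (-2 + 1)*(-34) = -1*(-34) = 34)
r - o(-27) = 34 - 1*0 = 34 + 0 = 34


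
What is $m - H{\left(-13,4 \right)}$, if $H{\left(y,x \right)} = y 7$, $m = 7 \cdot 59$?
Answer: $504$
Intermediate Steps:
$m = 413$
$H{\left(y,x \right)} = 7 y$
$m - H{\left(-13,4 \right)} = 413 - 7 \left(-13\right) = 413 - -91 = 413 + 91 = 504$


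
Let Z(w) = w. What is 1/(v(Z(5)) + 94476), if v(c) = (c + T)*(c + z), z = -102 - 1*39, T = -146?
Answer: 1/113652 ≈ 8.7988e-6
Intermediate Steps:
z = -141 (z = -102 - 39 = -141)
v(c) = (-146 + c)*(-141 + c) (v(c) = (c - 146)*(c - 141) = (-146 + c)*(-141 + c))
1/(v(Z(5)) + 94476) = 1/((20586 + 5² - 287*5) + 94476) = 1/((20586 + 25 - 1435) + 94476) = 1/(19176 + 94476) = 1/113652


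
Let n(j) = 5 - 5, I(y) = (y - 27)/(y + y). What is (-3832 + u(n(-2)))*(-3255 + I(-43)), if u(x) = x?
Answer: 536211760/43 ≈ 1.2470e+7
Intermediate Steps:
I(y) = (-27 + y)/(2*y) (I(y) = (-27 + y)/((2*y)) = (-27 + y)*(1/(2*y)) = (-27 + y)/(2*y))
n(j) = 0
(-3832 + u(n(-2)))*(-3255 + I(-43)) = (-3832 + 0)*(-3255 + (½)*(-27 - 43)/(-43)) = -3832*(-3255 + (½)*(-1/43)*(-70)) = -3832*(-3255 + 35/43) = -3832*(-139930/43) = 536211760/43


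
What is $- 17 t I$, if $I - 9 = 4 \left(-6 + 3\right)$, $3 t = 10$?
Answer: $170$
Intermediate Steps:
$t = \frac{10}{3}$ ($t = \frac{1}{3} \cdot 10 = \frac{10}{3} \approx 3.3333$)
$I = -3$ ($I = 9 + 4 \left(-6 + 3\right) = 9 + 4 \left(-3\right) = 9 - 12 = -3$)
$- 17 t I = \left(-17\right) \frac{10}{3} \left(-3\right) = \left(- \frac{170}{3}\right) \left(-3\right) = 170$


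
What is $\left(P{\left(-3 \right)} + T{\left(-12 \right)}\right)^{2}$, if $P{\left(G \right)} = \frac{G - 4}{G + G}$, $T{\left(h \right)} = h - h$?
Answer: $\frac{49}{36} \approx 1.3611$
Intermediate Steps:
$T{\left(h \right)} = 0$
$P{\left(G \right)} = \frac{-4 + G}{2 G}$
$\left(P{\left(-3 \right)} + T{\left(-12 \right)}\right)^{2} = \left(\frac{-4 - 3}{2 \left(-3\right)} + 0\right)^{2} = \left(\frac{1}{2} \left(- \frac{1}{3}\right) \left(-7\right) + 0\right)^{2} = \left(\frac{7}{6} + 0\right)^{2} = \left(\frac{7}{6}\right)^{2} = \frac{49}{36}$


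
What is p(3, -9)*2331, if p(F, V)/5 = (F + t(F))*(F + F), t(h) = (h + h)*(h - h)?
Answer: 209790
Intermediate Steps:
t(h) = 0 (t(h) = (2*h)*0 = 0)
p(F, V) = 10*F² (p(F, V) = 5*((F + 0)*(F + F)) = 5*(F*(2*F)) = 5*(2*F²) = 10*F²)
p(3, -9)*2331 = (10*3²)*2331 = (10*9)*2331 = 90*2331 = 209790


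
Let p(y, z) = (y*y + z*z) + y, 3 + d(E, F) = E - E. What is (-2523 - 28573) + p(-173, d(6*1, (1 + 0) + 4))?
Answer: -1331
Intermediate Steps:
d(E, F) = -3 (d(E, F) = -3 + (E - E) = -3 + 0 = -3)
p(y, z) = y + y² + z² (p(y, z) = (y² + z²) + y = y + y² + z²)
(-2523 - 28573) + p(-173, d(6*1, (1 + 0) + 4)) = (-2523 - 28573) + (-173 + (-173)² + (-3)²) = -31096 + (-173 + 29929 + 9) = -31096 + 29765 = -1331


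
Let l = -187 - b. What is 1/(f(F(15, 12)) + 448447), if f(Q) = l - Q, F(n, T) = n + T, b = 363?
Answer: 1/447870 ≈ 2.2328e-6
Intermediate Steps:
l = -550 (l = -187 - 1*363 = -187 - 363 = -550)
F(n, T) = T + n
f(Q) = -550 - Q
1/(f(F(15, 12)) + 448447) = 1/((-550 - (12 + 15)) + 448447) = 1/((-550 - 1*27) + 448447) = 1/((-550 - 27) + 448447) = 1/(-577 + 448447) = 1/447870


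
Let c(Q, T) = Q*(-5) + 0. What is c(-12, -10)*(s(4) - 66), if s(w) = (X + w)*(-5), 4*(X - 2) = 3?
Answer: -5985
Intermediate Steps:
X = 11/4 (X = 2 + (1/4)*3 = 2 + 3/4 = 11/4 ≈ 2.7500)
c(Q, T) = -5*Q (c(Q, T) = -5*Q + 0 = -5*Q)
s(w) = -55/4 - 5*w (s(w) = (11/4 + w)*(-5) = -55/4 - 5*w)
c(-12, -10)*(s(4) - 66) = (-5*(-12))*((-55/4 - 5*4) - 66) = 60*((-55/4 - 20) - 66) = 60*(-135/4 - 66) = 60*(-399/4) = -5985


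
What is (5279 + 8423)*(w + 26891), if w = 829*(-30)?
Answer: 27691742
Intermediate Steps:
w = -24870
(5279 + 8423)*(w + 26891) = (5279 + 8423)*(-24870 + 26891) = 13702*2021 = 27691742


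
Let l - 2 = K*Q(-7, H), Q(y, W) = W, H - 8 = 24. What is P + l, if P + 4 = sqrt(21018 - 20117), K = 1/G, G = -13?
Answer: -58/13 + sqrt(901) ≈ 25.555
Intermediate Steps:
H = 32 (H = 8 + 24 = 32)
K = -1/13 (K = 1/(-13) = -1/13 ≈ -0.076923)
l = -6/13 (l = 2 - 1/13*32 = 2 - 32/13 = -6/13 ≈ -0.46154)
P = -4 + sqrt(901) (P = -4 + sqrt(21018 - 20117) = -4 + sqrt(901) ≈ 26.017)
P + l = (-4 + sqrt(901)) - 6/13 = -58/13 + sqrt(901)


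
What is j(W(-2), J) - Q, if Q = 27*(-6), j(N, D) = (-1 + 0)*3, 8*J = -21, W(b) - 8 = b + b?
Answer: 159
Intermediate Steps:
W(b) = 8 + 2*b (W(b) = 8 + (b + b) = 8 + 2*b)
J = -21/8 (J = (⅛)*(-21) = -21/8 ≈ -2.6250)
j(N, D) = -3 (j(N, D) = -1*3 = -3)
Q = -162
j(W(-2), J) - Q = -3 - 1*(-162) = -3 + 162 = 159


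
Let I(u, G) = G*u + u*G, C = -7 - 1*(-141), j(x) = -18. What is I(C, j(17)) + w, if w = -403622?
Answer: -408446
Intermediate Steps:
C = 134 (C = -7 + 141 = 134)
I(u, G) = 2*G*u (I(u, G) = G*u + G*u = 2*G*u)
I(C, j(17)) + w = 2*(-18)*134 - 403622 = -4824 - 403622 = -408446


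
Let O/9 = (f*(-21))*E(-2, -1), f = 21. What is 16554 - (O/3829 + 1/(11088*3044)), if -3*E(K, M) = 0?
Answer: 558728489087/33751872 ≈ 16554.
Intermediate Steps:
E(K, M) = 0 (E(K, M) = -⅓*0 = 0)
O = 0 (O = 9*((21*(-21))*0) = 9*(-441*0) = 9*0 = 0)
16554 - (O/3829 + 1/(11088*3044)) = 16554 - (0/3829 + 1/(11088*3044)) = 16554 - (0*(1/3829) + (1/11088)*(1/3044)) = 16554 - (0 + 1/33751872) = 16554 - 1*1/33751872 = 16554 - 1/33751872 = 558728489087/33751872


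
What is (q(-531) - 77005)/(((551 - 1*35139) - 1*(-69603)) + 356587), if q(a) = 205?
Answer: -12800/65267 ≈ -0.19612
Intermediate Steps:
(q(-531) - 77005)/(((551 - 1*35139) - 1*(-69603)) + 356587) = (205 - 77005)/(((551 - 1*35139) - 1*(-69603)) + 356587) = -76800/(((551 - 35139) + 69603) + 356587) = -76800/((-34588 + 69603) + 356587) = -76800/(35015 + 356587) = -76800/391602 = -76800*1/391602 = -12800/65267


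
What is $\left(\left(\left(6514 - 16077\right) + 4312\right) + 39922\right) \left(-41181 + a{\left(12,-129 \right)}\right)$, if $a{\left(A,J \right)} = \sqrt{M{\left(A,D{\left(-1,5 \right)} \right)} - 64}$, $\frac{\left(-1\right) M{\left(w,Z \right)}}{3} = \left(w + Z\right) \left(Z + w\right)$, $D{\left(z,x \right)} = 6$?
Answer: $-1427786451 + 69342 i \sqrt{259} \approx -1.4278 \cdot 10^{9} + 1.116 \cdot 10^{6} i$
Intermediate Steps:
$M{\left(w,Z \right)} = - 3 \left(Z + w\right)^{2}$ ($M{\left(w,Z \right)} = - 3 \left(w + Z\right) \left(Z + w\right) = - 3 \left(Z + w\right) \left(Z + w\right) = - 3 \left(Z + w\right)^{2}$)
$a{\left(A,J \right)} = \sqrt{-64 - 3 \left(6 + A\right)^{2}}$ ($a{\left(A,J \right)} = \sqrt{- 3 \left(6 + A\right)^{2} - 64} = \sqrt{-64 - 3 \left(6 + A\right)^{2}}$)
$\left(\left(\left(6514 - 16077\right) + 4312\right) + 39922\right) \left(-41181 + a{\left(12,-129 \right)}\right) = \left(\left(\left(6514 - 16077\right) + 4312\right) + 39922\right) \left(-41181 + \sqrt{-64 - 3 \left(6 + 12\right)^{2}}\right) = \left(\left(-9563 + 4312\right) + 39922\right) \left(-41181 + \sqrt{-64 - 3 \cdot 18^{2}}\right) = \left(-5251 + 39922\right) \left(-41181 + \sqrt{-64 - 972}\right) = 34671 \left(-41181 + \sqrt{-64 - 972}\right) = 34671 \left(-41181 + \sqrt{-1036}\right) = 34671 \left(-41181 + 2 i \sqrt{259}\right) = -1427786451 + 69342 i \sqrt{259}$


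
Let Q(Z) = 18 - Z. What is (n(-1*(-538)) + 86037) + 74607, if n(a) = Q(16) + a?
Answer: 161184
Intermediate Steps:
n(a) = 2 + a (n(a) = (18 - 1*16) + a = (18 - 16) + a = 2 + a)
(n(-1*(-538)) + 86037) + 74607 = ((2 - 1*(-538)) + 86037) + 74607 = ((2 + 538) + 86037) + 74607 = (540 + 86037) + 74607 = 86577 + 74607 = 161184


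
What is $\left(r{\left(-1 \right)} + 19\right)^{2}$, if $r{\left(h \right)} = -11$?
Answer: $64$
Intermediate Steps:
$\left(r{\left(-1 \right)} + 19\right)^{2} = \left(-11 + 19\right)^{2} = 8^{2} = 64$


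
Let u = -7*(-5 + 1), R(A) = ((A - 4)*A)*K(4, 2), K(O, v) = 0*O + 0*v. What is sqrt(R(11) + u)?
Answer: 2*sqrt(7) ≈ 5.2915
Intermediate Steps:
K(O, v) = 0 (K(O, v) = 0 + 0 = 0)
R(A) = 0 (R(A) = ((A - 4)*A)*0 = ((-4 + A)*A)*0 = (A*(-4 + A))*0 = 0)
u = 28 (u = -7*(-4) = 28)
sqrt(R(11) + u) = sqrt(0 + 28) = sqrt(28) = 2*sqrt(7)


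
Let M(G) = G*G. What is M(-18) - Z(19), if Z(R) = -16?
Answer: 340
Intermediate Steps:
M(G) = G²
M(-18) - Z(19) = (-18)² - 1*(-16) = 324 + 16 = 340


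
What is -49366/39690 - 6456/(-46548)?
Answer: -9452083/8553195 ≈ -1.1051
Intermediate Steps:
-49366/39690 - 6456/(-46548) = -49366*1/39690 - 6456*(-1/46548) = -24683/19845 + 538/3879 = -9452083/8553195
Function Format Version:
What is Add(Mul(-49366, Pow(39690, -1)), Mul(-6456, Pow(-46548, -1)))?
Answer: Rational(-9452083, 8553195) ≈ -1.1051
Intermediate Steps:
Add(Mul(-49366, Pow(39690, -1)), Mul(-6456, Pow(-46548, -1))) = Add(Mul(-49366, Rational(1, 39690)), Mul(-6456, Rational(-1, 46548))) = Add(Rational(-24683, 19845), Rational(538, 3879)) = Rational(-9452083, 8553195)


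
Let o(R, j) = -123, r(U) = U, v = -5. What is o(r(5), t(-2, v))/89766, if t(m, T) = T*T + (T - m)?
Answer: -41/29922 ≈ -0.0013702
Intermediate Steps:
t(m, T) = T + T² - m (t(m, T) = T² + (T - m) = T + T² - m)
o(r(5), t(-2, v))/89766 = -123/89766 = -123*1/89766 = -41/29922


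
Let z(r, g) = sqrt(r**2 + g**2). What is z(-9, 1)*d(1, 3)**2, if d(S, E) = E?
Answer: 9*sqrt(82) ≈ 81.498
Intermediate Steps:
z(r, g) = sqrt(g**2 + r**2)
z(-9, 1)*d(1, 3)**2 = sqrt(1**2 + (-9)**2)*3**2 = sqrt(1 + 81)*9 = sqrt(82)*9 = 9*sqrt(82)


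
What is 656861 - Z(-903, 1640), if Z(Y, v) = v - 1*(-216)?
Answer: 655005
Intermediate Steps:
Z(Y, v) = 216 + v (Z(Y, v) = v + 216 = 216 + v)
656861 - Z(-903, 1640) = 656861 - (216 + 1640) = 656861 - 1*1856 = 656861 - 1856 = 655005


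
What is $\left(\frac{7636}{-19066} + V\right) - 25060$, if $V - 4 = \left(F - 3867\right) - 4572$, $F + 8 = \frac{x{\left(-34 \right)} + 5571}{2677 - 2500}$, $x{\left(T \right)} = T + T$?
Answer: $- \frac{56479201210}{1687341} \approx -33472.0$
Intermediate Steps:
$x{\left(T \right)} = 2 T$
$F = \frac{4087}{177}$ ($F = -8 + \frac{2 \left(-34\right) + 5571}{2677 - 2500} = -8 + \frac{-68 + 5571}{177} = -8 + 5503 \cdot \frac{1}{177} = -8 + \frac{5503}{177} = \frac{4087}{177} \approx 23.09$)
$V = - \frac{1488908}{177}$ ($V = 4 + \left(\left(\frac{4087}{177} - 3867\right) - 4572\right) = 4 - \frac{1489616}{177} = - \frac{1488908}{177} \approx -8411.9$)
$\left(\frac{7636}{-19066} + V\right) - 25060 = \left(\frac{7636}{-19066} - \frac{1488908}{177}\right) - 25060 = \left(7636 \left(- \frac{1}{19066}\right) - \frac{1488908}{177}\right) - 25060 = \left(- \frac{3818}{9533} - \frac{1488908}{177}\right) - 25060 = - \frac{14194435750}{1687341} - 25060 = - \frac{56479201210}{1687341}$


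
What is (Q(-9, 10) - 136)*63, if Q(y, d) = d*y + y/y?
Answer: -14175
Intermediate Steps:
Q(y, d) = 1 + d*y (Q(y, d) = d*y + 1 = 1 + d*y)
(Q(-9, 10) - 136)*63 = ((1 + 10*(-9)) - 136)*63 = ((1 - 90) - 136)*63 = (-89 - 136)*63 = -225*63 = -14175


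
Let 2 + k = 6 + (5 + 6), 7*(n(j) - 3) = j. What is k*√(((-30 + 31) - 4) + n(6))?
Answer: 15*√42/7 ≈ 13.887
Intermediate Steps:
n(j) = 3 + j/7
k = 15 (k = -2 + (6 + (5 + 6)) = -2 + (6 + 11) = -2 + 17 = 15)
k*√(((-30 + 31) - 4) + n(6)) = 15*√(((-30 + 31) - 4) + (3 + (⅐)*6)) = 15*√((1 - 4) + (3 + 6/7)) = 15*√(-3 + 27/7) = 15*√(6/7) = 15*(√42/7) = 15*√42/7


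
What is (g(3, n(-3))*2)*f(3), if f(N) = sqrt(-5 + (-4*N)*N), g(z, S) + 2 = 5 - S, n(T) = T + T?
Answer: 18*I*sqrt(41) ≈ 115.26*I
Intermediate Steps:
n(T) = 2*T
g(z, S) = 3 - S (g(z, S) = -2 + (5 - S) = 3 - S)
f(N) = sqrt(-5 - 4*N**2)
(g(3, n(-3))*2)*f(3) = ((3 - 2*(-3))*2)*sqrt(-5 - 4*3**2) = ((3 - 1*(-6))*2)*sqrt(-5 - 4*9) = ((3 + 6)*2)*sqrt(-5 - 36) = (9*2)*sqrt(-41) = 18*(I*sqrt(41)) = 18*I*sqrt(41)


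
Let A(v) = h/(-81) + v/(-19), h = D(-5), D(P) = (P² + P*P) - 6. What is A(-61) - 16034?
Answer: -24672221/1539 ≈ -16031.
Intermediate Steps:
D(P) = -6 + 2*P² (D(P) = (P² + P²) - 6 = 2*P² - 6 = -6 + 2*P²)
h = 44 (h = -6 + 2*(-5)² = -6 + 2*25 = -6 + 50 = 44)
A(v) = -44/81 - v/19 (A(v) = 44/(-81) + v/(-19) = 44*(-1/81) + v*(-1/19) = -44/81 - v/19)
A(-61) - 16034 = (-44/81 - 1/19*(-61)) - 16034 = (-44/81 + 61/19) - 16034 = 4105/1539 - 16034 = -24672221/1539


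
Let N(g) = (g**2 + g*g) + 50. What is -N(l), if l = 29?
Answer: -1732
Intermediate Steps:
N(g) = 50 + 2*g**2 (N(g) = (g**2 + g**2) + 50 = 2*g**2 + 50 = 50 + 2*g**2)
-N(l) = -(50 + 2*29**2) = -(50 + 2*841) = -(50 + 1682) = -1*1732 = -1732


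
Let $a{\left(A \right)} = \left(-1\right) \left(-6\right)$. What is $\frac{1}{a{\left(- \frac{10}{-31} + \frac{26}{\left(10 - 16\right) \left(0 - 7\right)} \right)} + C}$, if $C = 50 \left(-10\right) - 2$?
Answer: $- \frac{1}{496} \approx -0.0020161$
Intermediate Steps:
$a{\left(A \right)} = 6$
$C = -502$ ($C = -500 - 2 = -502$)
$\frac{1}{a{\left(- \frac{10}{-31} + \frac{26}{\left(10 - 16\right) \left(0 - 7\right)} \right)} + C} = \frac{1}{6 - 502} = \frac{1}{-496} = - \frac{1}{496}$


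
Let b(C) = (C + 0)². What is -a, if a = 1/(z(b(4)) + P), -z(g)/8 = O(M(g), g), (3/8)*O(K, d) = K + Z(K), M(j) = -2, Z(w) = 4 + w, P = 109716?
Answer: -1/109716 ≈ -9.1144e-6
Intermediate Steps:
b(C) = C²
O(K, d) = 32/3 + 16*K/3 (O(K, d) = 8*(K + (4 + K))/3 = 8*(4 + 2*K)/3 = 32/3 + 16*K/3)
z(g) = 0 (z(g) = -8*(32/3 + (16/3)*(-2)) = -8*(32/3 - 32/3) = -8*0 = 0)
a = 1/109716 (a = 1/(0 + 109716) = 1/109716 ≈ 9.1144e-6)
-a = -1*1/109716 = -1/109716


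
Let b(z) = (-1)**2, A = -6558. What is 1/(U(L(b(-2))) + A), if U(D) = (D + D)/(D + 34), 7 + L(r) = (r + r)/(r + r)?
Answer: -7/45909 ≈ -0.00015248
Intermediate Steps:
b(z) = 1
L(r) = -6 (L(r) = -7 + (r + r)/(r + r) = -7 + (2*r)/((2*r)) = -7 + (2*r)*(1/(2*r)) = -7 + 1 = -6)
U(D) = 2*D/(34 + D) (U(D) = (2*D)/(34 + D) = 2*D/(34 + D))
1/(U(L(b(-2))) + A) = 1/(2*(-6)/(34 - 6) - 6558) = 1/(2*(-6)/28 - 6558) = 1/(2*(-6)*(1/28) - 6558) = 1/(-3/7 - 6558) = 1/(-45909/7) = -7/45909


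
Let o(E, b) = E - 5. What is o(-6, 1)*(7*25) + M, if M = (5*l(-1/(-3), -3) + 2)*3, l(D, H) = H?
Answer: -1964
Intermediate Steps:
o(E, b) = -5 + E
M = -39 (M = (5*(-3) + 2)*3 = (-15 + 2)*3 = -13*3 = -39)
o(-6, 1)*(7*25) + M = (-5 - 6)*(7*25) - 39 = -11*175 - 39 = -1925 - 39 = -1964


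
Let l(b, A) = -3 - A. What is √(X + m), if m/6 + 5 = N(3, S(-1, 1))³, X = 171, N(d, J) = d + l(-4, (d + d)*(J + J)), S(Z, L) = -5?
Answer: √1296141 ≈ 1138.5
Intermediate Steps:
N(d, J) = -3 + d - 4*J*d (N(d, J) = d + (-3 - (d + d)*(J + J)) = d + (-3 - 2*d*2*J) = d + (-3 - 4*J*d) = -3 + d - 4*J*d)
m = 1295970 (m = -30 + 6*(-3 + 3 - 4*(-5)*3)³ = -30 + 6*(-3 + 3 + 60)³ = -30 + 6*60³ = -30 + 6*216000 = -30 + 1296000 = 1295970)
√(X + m) = √(171 + 1295970) = √1296141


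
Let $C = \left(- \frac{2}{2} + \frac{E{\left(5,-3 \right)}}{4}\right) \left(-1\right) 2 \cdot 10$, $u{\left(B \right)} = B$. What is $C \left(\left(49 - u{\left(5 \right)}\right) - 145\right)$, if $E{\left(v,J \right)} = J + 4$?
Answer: $-1515$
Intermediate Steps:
$E{\left(v,J \right)} = 4 + J$
$C = 15$ ($C = \left(- \frac{2}{2} + \frac{4 - 3}{4}\right) \left(-1\right) 2 \cdot 10 = \left(\left(-2\right) \frac{1}{2} + 1 \cdot \frac{1}{4}\right) \left(-1\right) 2 \cdot 10 = \left(-1 + \frac{1}{4}\right) \left(-1\right) 2 \cdot 10 = \left(- \frac{3}{4}\right) \left(-1\right) 2 \cdot 10 = \frac{3}{4} \cdot 2 \cdot 10 = \frac{3}{2} \cdot 10 = 15$)
$C \left(\left(49 - u{\left(5 \right)}\right) - 145\right) = 15 \left(\left(49 - 5\right) - 145\right) = 15 \left(44 - 145\right) = 15 \left(-101\right) = -1515$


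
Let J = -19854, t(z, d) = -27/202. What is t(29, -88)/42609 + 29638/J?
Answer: -42515889257/28480622562 ≈ -1.4928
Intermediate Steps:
t(z, d) = -27/202 (t(z, d) = -27*1/202 = -27/202)
t(29, -88)/42609 + 29638/J = -27/202/42609 + 29638/(-19854) = -27/202*1/42609 + 29638*(-1/19854) = -9/2869006 - 14819/9927 = -42515889257/28480622562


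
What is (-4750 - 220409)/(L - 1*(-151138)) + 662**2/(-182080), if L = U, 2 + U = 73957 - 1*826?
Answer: -34820154467/10208633840 ≈ -3.4109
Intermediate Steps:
U = 73129 (U = -2 + (73957 - 1*826) = -2 + (73957 - 826) = -2 + 73131 = 73129)
L = 73129
(-4750 - 220409)/(L - 1*(-151138)) + 662**2/(-182080) = (-4750 - 220409)/(73129 - 1*(-151138)) + 662**2/(-182080) = -225159/(73129 + 151138) + 438244*(-1/182080) = -225159/224267 - 109561/45520 = -34820154467/10208633840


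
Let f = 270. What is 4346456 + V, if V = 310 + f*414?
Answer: 4458546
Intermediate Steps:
V = 112090 (V = 310 + 270*414 = 310 + 111780 = 112090)
4346456 + V = 4346456 + 112090 = 4458546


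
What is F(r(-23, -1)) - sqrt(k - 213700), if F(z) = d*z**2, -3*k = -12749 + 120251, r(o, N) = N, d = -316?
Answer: -316 - 3*I*sqrt(27726) ≈ -316.0 - 499.53*I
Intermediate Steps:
k = -35834 (k = -(-12749 + 120251)/3 = -1/3*107502 = -35834)
F(z) = -316*z**2
F(r(-23, -1)) - sqrt(k - 213700) = -316*(-1)**2 - sqrt(-35834 - 213700) = -316*1 - sqrt(-249534) = -316 - 3*I*sqrt(27726)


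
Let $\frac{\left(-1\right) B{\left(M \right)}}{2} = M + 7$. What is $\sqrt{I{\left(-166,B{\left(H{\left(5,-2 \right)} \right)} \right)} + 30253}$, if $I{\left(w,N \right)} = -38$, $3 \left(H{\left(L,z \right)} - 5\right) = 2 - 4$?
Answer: $\sqrt{30215} \approx 173.82$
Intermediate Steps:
$H{\left(L,z \right)} = \frac{13}{3}$ ($H{\left(L,z \right)} = 5 + \frac{2 - 4}{3} = 5 + \frac{1}{3} \left(-2\right) = 5 - \frac{2}{3} = \frac{13}{3}$)
$B{\left(M \right)} = -14 - 2 M$ ($B{\left(M \right)} = - 2 \left(M + 7\right) = - 2 \left(7 + M\right) = -14 - 2 M$)
$\sqrt{I{\left(-166,B{\left(H{\left(5,-2 \right)} \right)} \right)} + 30253} = \sqrt{-38 + 30253} = \sqrt{30215}$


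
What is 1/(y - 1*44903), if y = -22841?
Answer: -1/67744 ≈ -1.4761e-5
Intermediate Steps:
1/(y - 1*44903) = 1/(-22841 - 1*44903) = 1/(-22841 - 44903) = 1/(-67744) = -1/67744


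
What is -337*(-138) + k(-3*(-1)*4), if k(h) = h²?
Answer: 46650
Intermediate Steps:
-337*(-138) + k(-3*(-1)*4) = -337*(-138) + (-3*(-1)*4)² = 46506 + (3*4)² = 46506 + 12² = 46506 + 144 = 46650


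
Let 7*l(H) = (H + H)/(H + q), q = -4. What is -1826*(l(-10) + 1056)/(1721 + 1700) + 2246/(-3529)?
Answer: -30352444550/53778431 ≈ -564.40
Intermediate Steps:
l(H) = 2*H/(7*(-4 + H)) (l(H) = ((H + H)/(H - 4))/7 = ((2*H)/(-4 + H))/7 = (2*H/(-4 + H))/7 = 2*H/(7*(-4 + H)))
-1826*(l(-10) + 1056)/(1721 + 1700) + 2246/(-3529) = -1826*((2/7)*(-10)/(-4 - 10) + 1056)/(1721 + 1700) + 2246/(-3529) = -1826/(3421/((2/7)*(-10)/(-14) + 1056)) + 2246*(-1/3529) = -1826/(3421/((2/7)*(-10)*(-1/14) + 1056)) - 2246/3529 = -1826/(3421/(10/49 + 1056)) - 2246/3529 = -1826/(3421/(51754/49)) - 2246/3529 = -1826/(3421*(49/51754)) - 2246/3529 = -1826/167629/51754 - 2246/3529 = -1826*51754/167629 - 2246/3529 = -8591164/15239 - 2246/3529 = -30352444550/53778431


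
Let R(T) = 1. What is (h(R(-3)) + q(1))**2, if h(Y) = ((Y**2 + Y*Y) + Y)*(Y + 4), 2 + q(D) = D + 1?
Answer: 225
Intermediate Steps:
q(D) = -1 + D (q(D) = -2 + (D + 1) = -2 + (1 + D) = -1 + D)
h(Y) = (4 + Y)*(Y + 2*Y**2) (h(Y) = ((Y**2 + Y**2) + Y)*(4 + Y) = (2*Y**2 + Y)*(4 + Y) = (Y + 2*Y**2)*(4 + Y) = (4 + Y)*(Y + 2*Y**2))
(h(R(-3)) + q(1))**2 = (1*(4 + 2*1**2 + 9*1) + (-1 + 1))**2 = (1*(4 + 2*1 + 9) + 0)**2 = (1*(4 + 2 + 9) + 0)**2 = (1*15 + 0)**2 = (15 + 0)**2 = 15**2 = 225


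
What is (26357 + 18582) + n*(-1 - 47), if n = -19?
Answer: 45851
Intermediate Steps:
(26357 + 18582) + n*(-1 - 47) = (26357 + 18582) - 19*(-1 - 47) = 44939 - 19*(-48) = 44939 + 912 = 45851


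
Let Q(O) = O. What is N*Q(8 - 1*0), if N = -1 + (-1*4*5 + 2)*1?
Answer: -152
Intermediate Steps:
N = -19 (N = -1 + (-4*5 + 2)*1 = -1 + (-20 + 2)*1 = -1 - 18*1 = -1 - 18 = -19)
N*Q(8 - 1*0) = -19*(8 - 1*0) = -19*(8 + 0) = -19*8 = -152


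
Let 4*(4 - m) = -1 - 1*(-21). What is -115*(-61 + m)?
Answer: 7130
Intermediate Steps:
m = -1 (m = 4 - (-1 - 1*(-21))/4 = 4 - (-1 + 21)/4 = 4 - ¼*20 = 4 - 5 = -1)
-115*(-61 + m) = -115*(-61 - 1) = -115*(-62) = 7130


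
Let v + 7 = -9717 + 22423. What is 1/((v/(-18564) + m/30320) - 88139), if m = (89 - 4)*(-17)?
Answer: -551824/48637619319 ≈ -1.1346e-5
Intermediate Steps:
m = -1445 (m = 85*(-17) = -1445)
v = 12699 (v = -7 + (-9717 + 22423) = -7 + 12706 = 12699)
1/((v/(-18564) + m/30320) - 88139) = 1/((12699/(-18564) - 1445/30320) - 88139) = 1/((12699*(-1/18564) - 1445*1/30320) - 88139) = 1/((-249/364 - 289/6064) - 88139) = 1/(-403783/551824 - 88139) = 1/(-48637619319/551824) = -551824/48637619319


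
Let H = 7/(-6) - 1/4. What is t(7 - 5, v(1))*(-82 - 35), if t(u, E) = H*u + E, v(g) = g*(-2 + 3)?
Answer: 429/2 ≈ 214.50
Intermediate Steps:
H = -17/12 (H = 7*(-1/6) - 1*1/4 = -7/6 - 1/4 = -17/12 ≈ -1.4167)
v(g) = g (v(g) = g*1 = g)
t(u, E) = E - 17*u/12 (t(u, E) = -17*u/12 + E = E - 17*u/12)
t(7 - 5, v(1))*(-82 - 35) = (1 - 17*(7 - 5)/12)*(-82 - 35) = (1 - 17/12*2)*(-117) = (1 - 17/6)*(-117) = -11/6*(-117) = 429/2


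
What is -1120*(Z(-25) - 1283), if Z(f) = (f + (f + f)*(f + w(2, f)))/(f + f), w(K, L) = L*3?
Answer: 1548400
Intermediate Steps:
w(K, L) = 3*L
Z(f) = (f + 8*f²)/(2*f) (Z(f) = (f + (f + f)*(f + 3*f))/(f + f) = (f + (2*f)*(4*f))/((2*f)) = (f + 8*f²)*(1/(2*f)) = (f + 8*f²)/(2*f))
-1120*(Z(-25) - 1283) = -1120*((½ + 4*(-25)) - 1283) = -1120*((½ - 100) - 1283) = -1120*(-199/2 - 1283) = -1120*(-2765/2) = 1548400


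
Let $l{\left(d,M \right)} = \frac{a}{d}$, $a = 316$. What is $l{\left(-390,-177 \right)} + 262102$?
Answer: $\frac{51109732}{195} \approx 2.621 \cdot 10^{5}$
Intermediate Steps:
$l{\left(d,M \right)} = \frac{316}{d}$
$l{\left(-390,-177 \right)} + 262102 = \frac{316}{-390} + 262102 = 316 \left(- \frac{1}{390}\right) + 262102 = - \frac{158}{195} + 262102 = \frac{51109732}{195}$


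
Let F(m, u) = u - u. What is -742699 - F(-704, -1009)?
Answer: -742699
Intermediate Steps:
F(m, u) = 0
-742699 - F(-704, -1009) = -742699 - 1*0 = -742699 + 0 = -742699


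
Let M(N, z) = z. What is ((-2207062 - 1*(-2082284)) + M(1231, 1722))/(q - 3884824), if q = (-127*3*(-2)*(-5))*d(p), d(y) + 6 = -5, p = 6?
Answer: 61528/1921457 ≈ 0.032022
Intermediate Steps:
d(y) = -11 (d(y) = -6 - 5 = -11)
q = 41910 (q = -127*3*(-2)*(-5)*(-11) = -(-762)*(-5)*(-11) = -127*30*(-11) = -3810*(-11) = 41910)
((-2207062 - 1*(-2082284)) + M(1231, 1722))/(q - 3884824) = ((-2207062 - 1*(-2082284)) + 1722)/(41910 - 3884824) = ((-2207062 + 2082284) + 1722)/(-3842914) = (-124778 + 1722)*(-1/3842914) = -123056*(-1/3842914) = 61528/1921457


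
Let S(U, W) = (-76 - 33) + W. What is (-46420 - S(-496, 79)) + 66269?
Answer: 19879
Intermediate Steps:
S(U, W) = -109 + W
(-46420 - S(-496, 79)) + 66269 = (-46420 - (-109 + 79)) + 66269 = (-46420 - 1*(-30)) + 66269 = (-46420 + 30) + 66269 = -46390 + 66269 = 19879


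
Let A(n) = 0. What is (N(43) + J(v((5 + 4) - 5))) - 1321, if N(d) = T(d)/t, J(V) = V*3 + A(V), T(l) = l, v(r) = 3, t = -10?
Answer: -13163/10 ≈ -1316.3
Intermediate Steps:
J(V) = 3*V (J(V) = V*3 + 0 = 3*V + 0 = 3*V)
N(d) = -d/10 (N(d) = d/(-10) = d*(-⅒) = -d/10)
(N(43) + J(v((5 + 4) - 5))) - 1321 = (-⅒*43 + 3*3) - 1321 = (-43/10 + 9) - 1321 = 47/10 - 1321 = -13163/10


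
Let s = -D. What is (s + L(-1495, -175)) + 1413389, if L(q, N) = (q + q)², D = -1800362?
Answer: 12153851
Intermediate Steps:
L(q, N) = 4*q² (L(q, N) = (2*q)² = 4*q²)
s = 1800362 (s = -1*(-1800362) = 1800362)
(s + L(-1495, -175)) + 1413389 = (1800362 + 4*(-1495)²) + 1413389 = (1800362 + 4*2235025) + 1413389 = (1800362 + 8940100) + 1413389 = 10740462 + 1413389 = 12153851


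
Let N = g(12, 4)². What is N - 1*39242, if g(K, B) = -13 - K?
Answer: -38617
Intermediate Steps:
N = 625 (N = (-13 - 1*12)² = (-13 - 12)² = (-25)² = 625)
N - 1*39242 = 625 - 1*39242 = 625 - 39242 = -38617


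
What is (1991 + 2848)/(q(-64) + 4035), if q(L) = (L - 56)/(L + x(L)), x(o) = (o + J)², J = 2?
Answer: 304857/254203 ≈ 1.1993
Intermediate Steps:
x(o) = (2 + o)² (x(o) = (o + 2)² = (2 + o)²)
q(L) = (-56 + L)/(L + (2 + L)²) (q(L) = (L - 56)/(L + (2 + L)²) = (-56 + L)/(L + (2 + L)²))
(1991 + 2848)/(q(-64) + 4035) = (1991 + 2848)/((-56 - 64)/(-64 + (2 - 64)²) + 4035) = 4839/(-120/(-64 + (-62)²) + 4035) = 4839/(-120/(-64 + 3844) + 4035) = 4839/(-120/3780 + 4035) = 4839/((1/3780)*(-120) + 4035) = 4839/(-2/63 + 4035) = 4839/(254203/63) = 4839*(63/254203) = 304857/254203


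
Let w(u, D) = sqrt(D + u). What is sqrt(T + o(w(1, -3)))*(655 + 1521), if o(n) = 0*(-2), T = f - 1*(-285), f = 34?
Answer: 2176*sqrt(319) ≈ 38865.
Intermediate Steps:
T = 319 (T = 34 - 1*(-285) = 34 + 285 = 319)
o(n) = 0
sqrt(T + o(w(1, -3)))*(655 + 1521) = sqrt(319 + 0)*(655 + 1521) = sqrt(319)*2176 = 2176*sqrt(319)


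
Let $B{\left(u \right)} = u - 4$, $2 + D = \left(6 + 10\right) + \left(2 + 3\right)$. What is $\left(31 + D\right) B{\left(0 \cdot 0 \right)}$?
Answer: $-200$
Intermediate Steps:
$D = 19$ ($D = -2 + \left(\left(6 + 10\right) + \left(2 + 3\right)\right) = -2 + \left(16 + 5\right) = -2 + 21 = 19$)
$B{\left(u \right)} = -4 + u$
$\left(31 + D\right) B{\left(0 \cdot 0 \right)} = \left(31 + 19\right) \left(-4 + 0 \cdot 0\right) = 50 \left(-4 + 0\right) = 50 \left(-4\right) = -200$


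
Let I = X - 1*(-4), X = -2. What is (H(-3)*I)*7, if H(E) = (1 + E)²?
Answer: 56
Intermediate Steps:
I = 2 (I = -2 - 1*(-4) = -2 + 4 = 2)
(H(-3)*I)*7 = ((1 - 3)²*2)*7 = ((-2)²*2)*7 = (4*2)*7 = 8*7 = 56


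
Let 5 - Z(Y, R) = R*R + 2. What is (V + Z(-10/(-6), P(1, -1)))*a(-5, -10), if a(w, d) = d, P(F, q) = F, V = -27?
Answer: 250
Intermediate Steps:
Z(Y, R) = 3 - R² (Z(Y, R) = 5 - (R*R + 2) = 5 - (R² + 2) = 5 - (2 + R²) = 5 + (-2 - R²) = 3 - R²)
(V + Z(-10/(-6), P(1, -1)))*a(-5, -10) = (-27 + (3 - 1*1²))*(-10) = (-27 + (3 - 1*1))*(-10) = (-27 + (3 - 1))*(-10) = (-27 + 2)*(-10) = -25*(-10) = 250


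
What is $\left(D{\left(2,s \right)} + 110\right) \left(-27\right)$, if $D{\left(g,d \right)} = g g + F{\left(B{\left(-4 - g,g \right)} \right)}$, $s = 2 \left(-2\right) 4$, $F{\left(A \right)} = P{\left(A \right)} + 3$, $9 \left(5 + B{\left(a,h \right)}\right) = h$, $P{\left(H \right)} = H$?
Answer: $-3030$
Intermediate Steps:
$B{\left(a,h \right)} = -5 + \frac{h}{9}$
$F{\left(A \right)} = 3 + A$ ($F{\left(A \right)} = A + 3 = 3 + A$)
$s = -16$ ($s = \left(-4\right) 4 = -16$)
$D{\left(g,d \right)} = -2 + g^{2} + \frac{g}{9}$ ($D{\left(g,d \right)} = g g + \left(3 + \left(-5 + \frac{g}{9}\right)\right) = g^{2} + \left(-2 + \frac{g}{9}\right) = -2 + g^{2} + \frac{g}{9}$)
$\left(D{\left(2,s \right)} + 110\right) \left(-27\right) = \left(\left(-2 + 2^{2} + \frac{1}{9} \cdot 2\right) + 110\right) \left(-27\right) = \left(\left(-2 + 4 + \frac{2}{9}\right) + 110\right) \left(-27\right) = \left(\frac{20}{9} + 110\right) \left(-27\right) = \frac{1010}{9} \left(-27\right) = -3030$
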